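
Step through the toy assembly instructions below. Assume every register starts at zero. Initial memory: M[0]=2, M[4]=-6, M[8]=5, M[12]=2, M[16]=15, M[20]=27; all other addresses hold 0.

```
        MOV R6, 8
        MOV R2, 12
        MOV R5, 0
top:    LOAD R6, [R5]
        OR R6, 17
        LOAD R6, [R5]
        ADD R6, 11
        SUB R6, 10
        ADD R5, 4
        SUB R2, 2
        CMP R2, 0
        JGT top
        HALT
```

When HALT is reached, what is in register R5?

after MOV R6, 8: R6=8
after MOV R2, 12: R2=12
after MOV R5, 0: R5=0
after LOAD R6, [R5]: R6=M[0]=2
after OR R6, 17: R6=2|17=19
after LOAD R6, [R5]: R6=M[0]=2
after ADD R6, 11: R6=2+11=13
after SUB R6, 10: R6=13-10=3
after ADD R5, 4: R5=0+4=4
after SUB R2, 2: R2=12-2=10
CMP R2, 0  (cmp 10,0)
JGT top: taken
after LOAD R6, [R5]: R6=M[4]=-6
after OR R6, 17: R6=(-6)|17=-5
after LOAD R6, [R5]: R6=M[4]=-6
after ADD R6, 11: R6=(-6)+11=5
after SUB R6, 10: R6=5-10=-5
after ADD R5, 4: R5=4+4=8
after SUB R2, 2: R2=10-2=8
CMP R2, 0  (cmp 8,0)
JGT top: taken
after LOAD R6, [R5]: R6=M[8]=5
after OR R6, 17: R6=5|17=21
after LOAD R6, [R5]: R6=M[8]=5
after ADD R6, 11: R6=5+11=16
after SUB R6, 10: R6=16-10=6
after ADD R5, 4: R5=8+4=12
after SUB R2, 2: R2=8-2=6
CMP R2, 0  (cmp 6,0)
JGT top: taken
after LOAD R6, [R5]: R6=M[12]=2
after OR R6, 17: R6=2|17=19
after LOAD R6, [R5]: R6=M[12]=2
after ADD R6, 11: R6=2+11=13
after SUB R6, 10: R6=13-10=3
after ADD R5, 4: R5=12+4=16
after SUB R2, 2: R2=6-2=4
CMP R2, 0  (cmp 4,0)
JGT top: taken
after LOAD R6, [R5]: R6=M[16]=15
after OR R6, 17: R6=15|17=31
after LOAD R6, [R5]: R6=M[16]=15
after ADD R6, 11: R6=15+11=26
after SUB R6, 10: R6=26-10=16
after ADD R5, 4: R5=16+4=20
after SUB R2, 2: R2=4-2=2
CMP R2, 0  (cmp 2,0)
JGT top: taken
after LOAD R6, [R5]: R6=M[20]=27
after OR R6, 17: R6=27|17=27
after LOAD R6, [R5]: R6=M[20]=27
after ADD R6, 11: R6=27+11=38
after SUB R6, 10: R6=38-10=28
after ADD R5, 4: R5=20+4=24
after SUB R2, 2: R2=2-2=0
CMP R2, 0  (cmp 0,0)
JGT top: not taken
halt.

24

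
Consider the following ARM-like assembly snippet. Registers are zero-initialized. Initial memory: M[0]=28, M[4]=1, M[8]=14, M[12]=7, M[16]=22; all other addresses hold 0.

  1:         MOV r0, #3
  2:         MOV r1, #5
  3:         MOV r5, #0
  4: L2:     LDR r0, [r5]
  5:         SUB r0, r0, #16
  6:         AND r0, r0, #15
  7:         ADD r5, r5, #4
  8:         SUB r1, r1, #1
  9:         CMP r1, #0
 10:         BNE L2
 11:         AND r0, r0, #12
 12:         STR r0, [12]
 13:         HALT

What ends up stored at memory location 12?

after MOV r0, #3: r0=3
after MOV r1, #5: r1=5
after MOV r5, #0: r5=0
after LDR r0, [r5]: r0=M[0]=28
after SUB r0, r0, #16: r0=28-16=12
after AND r0, r0, #15: r0=12&15=12
after ADD r5, r5, #4: r5=0+4=4
after SUB r1, r1, #1: r1=5-1=4
CMP r1, #0  (cmp 4,0)
BNE L2: taken
after LDR r0, [r5]: r0=M[4]=1
after SUB r0, r0, #16: r0=1-16=-15
after AND r0, r0, #15: r0=(-15)&15=1
after ADD r5, r5, #4: r5=4+4=8
after SUB r1, r1, #1: r1=4-1=3
CMP r1, #0  (cmp 3,0)
BNE L2: taken
after LDR r0, [r5]: r0=M[8]=14
after SUB r0, r0, #16: r0=14-16=-2
after AND r0, r0, #15: r0=(-2)&15=14
after ADD r5, r5, #4: r5=8+4=12
after SUB r1, r1, #1: r1=3-1=2
CMP r1, #0  (cmp 2,0)
BNE L2: taken
after LDR r0, [r5]: r0=M[12]=7
after SUB r0, r0, #16: r0=7-16=-9
after AND r0, r0, #15: r0=(-9)&15=7
after ADD r5, r5, #4: r5=12+4=16
after SUB r1, r1, #1: r1=2-1=1
CMP r1, #0  (cmp 1,0)
BNE L2: taken
after LDR r0, [r5]: r0=M[16]=22
after SUB r0, r0, #16: r0=22-16=6
after AND r0, r0, #15: r0=6&15=6
after ADD r5, r5, #4: r5=16+4=20
after SUB r1, r1, #1: r1=1-1=0
CMP r1, #0  (cmp 0,0)
BNE L2: not taken
after AND r0, r0, #12: r0=6&12=4
STR r0, [12] → M[12]=4
halt.

4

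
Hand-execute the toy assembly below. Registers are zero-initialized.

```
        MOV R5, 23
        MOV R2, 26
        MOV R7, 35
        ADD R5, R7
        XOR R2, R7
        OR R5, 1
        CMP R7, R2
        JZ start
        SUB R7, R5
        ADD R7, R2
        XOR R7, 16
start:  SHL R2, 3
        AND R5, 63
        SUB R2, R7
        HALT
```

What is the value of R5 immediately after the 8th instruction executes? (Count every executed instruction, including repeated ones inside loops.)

59

after MOV R5, 23: R5=23
after MOV R2, 26: R2=26
after MOV R7, 35: R7=35
after ADD R5, R7: R5=23+35=58
after XOR R2, R7: R2=26^35=57
after OR R5, 1: R5=58|1=59
CMP R7, R2  (cmp 35,57)
JZ start: not taken
After step 8: R5 = 59.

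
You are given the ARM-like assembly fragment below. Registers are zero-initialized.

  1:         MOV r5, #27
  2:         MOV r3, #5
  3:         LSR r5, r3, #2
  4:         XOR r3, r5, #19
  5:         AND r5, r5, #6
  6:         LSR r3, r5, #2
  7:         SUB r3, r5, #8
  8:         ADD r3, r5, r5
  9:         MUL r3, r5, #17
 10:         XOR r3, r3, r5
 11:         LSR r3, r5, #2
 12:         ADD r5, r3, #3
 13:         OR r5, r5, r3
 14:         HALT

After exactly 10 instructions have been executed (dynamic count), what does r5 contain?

r5=27
r3=5
r5=5>>2=1
r3=1^19=18
r5=1&6=0
r3=0>>2=0
r3=0-8=-8
r3=0+0=0
r3=0*17=0
r3=0^0=0
After step 10: r5 = 0.

0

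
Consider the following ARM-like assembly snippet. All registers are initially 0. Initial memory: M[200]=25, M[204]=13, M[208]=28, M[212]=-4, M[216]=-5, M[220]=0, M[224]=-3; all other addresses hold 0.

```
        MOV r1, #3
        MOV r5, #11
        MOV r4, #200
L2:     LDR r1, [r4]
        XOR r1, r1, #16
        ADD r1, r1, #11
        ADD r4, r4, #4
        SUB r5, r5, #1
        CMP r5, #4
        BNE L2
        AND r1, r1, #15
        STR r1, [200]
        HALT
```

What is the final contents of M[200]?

MOV r1, #3 → r1=3
MOV r5, #11 → r5=11
MOV r4, #200 → r4=200
LDR r1, [r4] → r1=M[200]=25
XOR r1, r1, #16 → r1=25^16=9
ADD r1, r1, #11 → r1=9+11=20
ADD r4, r4, #4 → r4=200+4=204
SUB r5, r5, #1 → r5=11-1=10
CMP r5, #4  (cmp 10,4)
BNE L2: taken
LDR r1, [r4] → r1=M[204]=13
XOR r1, r1, #16 → r1=13^16=29
ADD r1, r1, #11 → r1=29+11=40
ADD r4, r4, #4 → r4=204+4=208
SUB r5, r5, #1 → r5=10-1=9
CMP r5, #4  (cmp 9,4)
BNE L2: taken
LDR r1, [r4] → r1=M[208]=28
XOR r1, r1, #16 → r1=28^16=12
ADD r1, r1, #11 → r1=12+11=23
ADD r4, r4, #4 → r4=208+4=212
SUB r5, r5, #1 → r5=9-1=8
CMP r5, #4  (cmp 8,4)
BNE L2: taken
LDR r1, [r4] → r1=M[212]=-4
XOR r1, r1, #16 → r1=(-4)^16=-20
ADD r1, r1, #11 → r1=(-20)+11=-9
ADD r4, r4, #4 → r4=212+4=216
SUB r5, r5, #1 → r5=8-1=7
CMP r5, #4  (cmp 7,4)
BNE L2: taken
LDR r1, [r4] → r1=M[216]=-5
XOR r1, r1, #16 → r1=(-5)^16=-21
ADD r1, r1, #11 → r1=(-21)+11=-10
ADD r4, r4, #4 → r4=216+4=220
SUB r5, r5, #1 → r5=7-1=6
CMP r5, #4  (cmp 6,4)
BNE L2: taken
LDR r1, [r4] → r1=M[220]=0
XOR r1, r1, #16 → r1=0^16=16
ADD r1, r1, #11 → r1=16+11=27
ADD r4, r4, #4 → r4=220+4=224
SUB r5, r5, #1 → r5=6-1=5
CMP r5, #4  (cmp 5,4)
BNE L2: taken
LDR r1, [r4] → r1=M[224]=-3
XOR r1, r1, #16 → r1=(-3)^16=-19
ADD r1, r1, #11 → r1=(-19)+11=-8
ADD r4, r4, #4 → r4=224+4=228
SUB r5, r5, #1 → r5=5-1=4
CMP r5, #4  (cmp 4,4)
BNE L2: not taken
AND r1, r1, #15 → r1=(-8)&15=8
STR r1, [200] → M[200]=8
halt.

8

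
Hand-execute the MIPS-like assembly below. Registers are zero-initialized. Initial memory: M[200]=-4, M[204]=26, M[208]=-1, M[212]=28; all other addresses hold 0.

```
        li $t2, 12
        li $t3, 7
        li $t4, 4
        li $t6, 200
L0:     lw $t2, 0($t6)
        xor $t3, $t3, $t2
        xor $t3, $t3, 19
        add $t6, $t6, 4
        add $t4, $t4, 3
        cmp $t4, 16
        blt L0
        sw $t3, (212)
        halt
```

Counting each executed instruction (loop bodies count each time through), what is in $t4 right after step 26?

$t2=12
$t3=7
$t4=4
$t6=200
$t2=M[200]=-4
$t3=7^(-4)=-5
$t3=(-5)^19=-24
$t6=200+4=204
$t4=4+3=7
cmp $t4, 16  (cmp 7,16)
blt L0: taken
$t2=M[204]=26
$t3=(-24)^26=-14
$t3=(-14)^19=-31
$t6=204+4=208
$t4=7+3=10
cmp $t4, 16  (cmp 10,16)
blt L0: taken
$t2=M[208]=-1
$t3=(-31)^(-1)=30
$t3=30^19=13
$t6=208+4=212
$t4=10+3=13
cmp $t4, 16  (cmp 13,16)
blt L0: taken
$t2=M[212]=28
After step 26: $t4 = 13.

13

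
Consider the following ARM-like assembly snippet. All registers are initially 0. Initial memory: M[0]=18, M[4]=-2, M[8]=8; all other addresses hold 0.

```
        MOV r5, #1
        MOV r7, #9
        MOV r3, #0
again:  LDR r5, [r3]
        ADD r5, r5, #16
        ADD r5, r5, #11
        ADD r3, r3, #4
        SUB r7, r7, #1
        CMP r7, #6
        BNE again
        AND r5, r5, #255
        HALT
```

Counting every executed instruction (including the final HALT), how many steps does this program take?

26

after MOV r5, #1: r5=1
after MOV r7, #9: r7=9
after MOV r3, #0: r3=0
after LDR r5, [r3]: r5=M[0]=18
after ADD r5, r5, #16: r5=18+16=34
after ADD r5, r5, #11: r5=34+11=45
after ADD r3, r3, #4: r3=0+4=4
after SUB r7, r7, #1: r7=9-1=8
CMP r7, #6  (cmp 8,6)
BNE again: taken
after LDR r5, [r3]: r5=M[4]=-2
after ADD r5, r5, #16: r5=(-2)+16=14
after ADD r5, r5, #11: r5=14+11=25
after ADD r3, r3, #4: r3=4+4=8
after SUB r7, r7, #1: r7=8-1=7
CMP r7, #6  (cmp 7,6)
BNE again: taken
after LDR r5, [r3]: r5=M[8]=8
after ADD r5, r5, #16: r5=8+16=24
after ADD r5, r5, #11: r5=24+11=35
after ADD r3, r3, #4: r3=8+4=12
after SUB r7, r7, #1: r7=7-1=6
CMP r7, #6  (cmp 6,6)
BNE again: not taken
after AND r5, r5, #255: r5=35&255=35
halt.
Total executed instructions: 26.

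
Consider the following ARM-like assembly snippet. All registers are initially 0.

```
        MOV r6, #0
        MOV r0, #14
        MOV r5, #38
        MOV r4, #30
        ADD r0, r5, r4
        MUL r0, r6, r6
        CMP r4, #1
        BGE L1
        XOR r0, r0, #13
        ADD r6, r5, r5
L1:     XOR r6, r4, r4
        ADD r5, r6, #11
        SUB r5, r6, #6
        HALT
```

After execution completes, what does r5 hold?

MOV r6, #0 → r6=0
MOV r0, #14 → r0=14
MOV r5, #38 → r5=38
MOV r4, #30 → r4=30
ADD r0, r5, r4 → r0=38+30=68
MUL r0, r6, r6 → r0=0*0=0
CMP r4, #1  (cmp 30,1)
BGE L1: taken
XOR r6, r4, r4 → r6=30^30=0
ADD r5, r6, #11 → r5=0+11=11
SUB r5, r6, #6 → r5=0-6=-6
halt.

-6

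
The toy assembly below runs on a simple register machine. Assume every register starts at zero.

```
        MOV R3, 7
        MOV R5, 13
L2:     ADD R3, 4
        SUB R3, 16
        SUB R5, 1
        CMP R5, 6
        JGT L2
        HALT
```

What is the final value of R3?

-77

after MOV R3, 7: R3=7
after MOV R5, 13: R5=13
after ADD R3, 4: R3=7+4=11
after SUB R3, 16: R3=11-16=-5
after SUB R5, 1: R5=13-1=12
CMP R5, 6  (cmp 12,6)
JGT L2: taken
after ADD R3, 4: R3=(-5)+4=-1
after SUB R3, 16: R3=(-1)-16=-17
after SUB R5, 1: R5=12-1=11
CMP R5, 6  (cmp 11,6)
JGT L2: taken
after ADD R3, 4: R3=(-17)+4=-13
after SUB R3, 16: R3=(-13)-16=-29
after SUB R5, 1: R5=11-1=10
CMP R5, 6  (cmp 10,6)
JGT L2: taken
after ADD R3, 4: R3=(-29)+4=-25
after SUB R3, 16: R3=(-25)-16=-41
after SUB R5, 1: R5=10-1=9
CMP R5, 6  (cmp 9,6)
JGT L2: taken
after ADD R3, 4: R3=(-41)+4=-37
after SUB R3, 16: R3=(-37)-16=-53
after SUB R5, 1: R5=9-1=8
CMP R5, 6  (cmp 8,6)
JGT L2: taken
after ADD R3, 4: R3=(-53)+4=-49
after SUB R3, 16: R3=(-49)-16=-65
after SUB R5, 1: R5=8-1=7
CMP R5, 6  (cmp 7,6)
JGT L2: taken
after ADD R3, 4: R3=(-65)+4=-61
after SUB R3, 16: R3=(-61)-16=-77
after SUB R5, 1: R5=7-1=6
CMP R5, 6  (cmp 6,6)
JGT L2: not taken
halt.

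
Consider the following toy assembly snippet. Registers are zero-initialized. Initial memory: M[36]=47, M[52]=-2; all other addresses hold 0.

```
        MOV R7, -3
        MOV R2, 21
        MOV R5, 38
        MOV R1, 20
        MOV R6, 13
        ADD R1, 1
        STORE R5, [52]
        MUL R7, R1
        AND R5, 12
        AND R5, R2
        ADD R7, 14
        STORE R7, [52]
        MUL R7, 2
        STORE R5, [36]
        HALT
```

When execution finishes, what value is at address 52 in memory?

after MOV R7, -3: R7=-3
after MOV R2, 21: R2=21
after MOV R5, 38: R5=38
after MOV R1, 20: R1=20
after MOV R6, 13: R6=13
after ADD R1, 1: R1=20+1=21
STORE R5, [52] → M[52]=38
after MUL R7, R1: R7=(-3)*21=-63
after AND R5, 12: R5=38&12=4
after AND R5, R2: R5=4&21=4
after ADD R7, 14: R7=(-63)+14=-49
STORE R7, [52] → M[52]=-49
after MUL R7, 2: R7=(-49)*2=-98
STORE R5, [36] → M[36]=4
halt.

-49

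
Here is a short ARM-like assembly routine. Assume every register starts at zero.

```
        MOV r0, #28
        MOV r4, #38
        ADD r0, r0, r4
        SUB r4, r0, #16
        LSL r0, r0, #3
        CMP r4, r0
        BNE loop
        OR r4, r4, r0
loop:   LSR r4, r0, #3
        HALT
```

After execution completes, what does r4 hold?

after MOV r0, #28: r0=28
after MOV r4, #38: r4=38
after ADD r0, r0, r4: r0=28+38=66
after SUB r4, r0, #16: r4=66-16=50
after LSL r0, r0, #3: r0=66<<3=528
CMP r4, r0  (cmp 50,528)
BNE loop: taken
after LSR r4, r0, #3: r4=528>>3=66
halt.

66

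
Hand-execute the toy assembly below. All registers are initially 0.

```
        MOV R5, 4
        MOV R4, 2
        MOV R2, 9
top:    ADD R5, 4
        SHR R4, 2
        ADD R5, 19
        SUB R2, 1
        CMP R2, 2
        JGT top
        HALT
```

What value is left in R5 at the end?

165

MOV R5, 4 → R5=4
MOV R4, 2 → R4=2
MOV R2, 9 → R2=9
ADD R5, 4 → R5=4+4=8
SHR R4, 2 → R4=2>>2=0
ADD R5, 19 → R5=8+19=27
SUB R2, 1 → R2=9-1=8
CMP R2, 2  (cmp 8,2)
JGT top: taken
ADD R5, 4 → R5=27+4=31
SHR R4, 2 → R4=0>>2=0
ADD R5, 19 → R5=31+19=50
SUB R2, 1 → R2=8-1=7
CMP R2, 2  (cmp 7,2)
JGT top: taken
ADD R5, 4 → R5=50+4=54
SHR R4, 2 → R4=0>>2=0
ADD R5, 19 → R5=54+19=73
SUB R2, 1 → R2=7-1=6
CMP R2, 2  (cmp 6,2)
JGT top: taken
ADD R5, 4 → R5=73+4=77
SHR R4, 2 → R4=0>>2=0
ADD R5, 19 → R5=77+19=96
SUB R2, 1 → R2=6-1=5
CMP R2, 2  (cmp 5,2)
JGT top: taken
ADD R5, 4 → R5=96+4=100
SHR R4, 2 → R4=0>>2=0
ADD R5, 19 → R5=100+19=119
SUB R2, 1 → R2=5-1=4
CMP R2, 2  (cmp 4,2)
JGT top: taken
ADD R5, 4 → R5=119+4=123
SHR R4, 2 → R4=0>>2=0
ADD R5, 19 → R5=123+19=142
SUB R2, 1 → R2=4-1=3
CMP R2, 2  (cmp 3,2)
JGT top: taken
ADD R5, 4 → R5=142+4=146
SHR R4, 2 → R4=0>>2=0
ADD R5, 19 → R5=146+19=165
SUB R2, 1 → R2=3-1=2
CMP R2, 2  (cmp 2,2)
JGT top: not taken
halt.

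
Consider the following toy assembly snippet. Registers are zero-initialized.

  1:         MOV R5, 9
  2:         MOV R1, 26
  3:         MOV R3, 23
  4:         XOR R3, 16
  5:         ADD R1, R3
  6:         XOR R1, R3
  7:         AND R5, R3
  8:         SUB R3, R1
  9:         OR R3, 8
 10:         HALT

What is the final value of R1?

38

R5=9
R1=26
R3=23
R3=23^16=7
R1=26+7=33
R1=33^7=38
R5=9&7=1
R3=7-38=-31
R3=(-31)|8=-23
halt.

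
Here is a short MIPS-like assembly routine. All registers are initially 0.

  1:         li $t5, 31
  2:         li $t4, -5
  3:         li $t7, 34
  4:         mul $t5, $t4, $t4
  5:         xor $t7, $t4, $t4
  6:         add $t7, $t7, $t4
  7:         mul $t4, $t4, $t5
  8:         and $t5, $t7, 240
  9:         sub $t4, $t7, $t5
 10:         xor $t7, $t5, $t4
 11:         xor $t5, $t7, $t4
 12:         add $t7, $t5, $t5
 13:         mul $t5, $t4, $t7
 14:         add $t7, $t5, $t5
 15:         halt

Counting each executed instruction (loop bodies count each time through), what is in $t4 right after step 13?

after li $t5, 31: $t5=31
after li $t4, -5: $t4=-5
after li $t7, 34: $t7=34
after mul $t5, $t4, $t4: $t5=(-5)*(-5)=25
after xor $t7, $t4, $t4: $t7=(-5)^(-5)=0
after add $t7, $t7, $t4: $t7=0+(-5)=-5
after mul $t4, $t4, $t5: $t4=(-5)*25=-125
after and $t5, $t7, 240: $t5=(-5)&240=240
after sub $t4, $t7, $t5: $t4=(-5)-240=-245
after xor $t7, $t5, $t4: $t7=240^(-245)=-5
after xor $t5, $t7, $t4: $t5=(-5)^(-245)=240
after add $t7, $t5, $t5: $t7=240+240=480
after mul $t5, $t4, $t7: $t5=(-245)*480=-117600
After step 13: $t4 = -245.

-245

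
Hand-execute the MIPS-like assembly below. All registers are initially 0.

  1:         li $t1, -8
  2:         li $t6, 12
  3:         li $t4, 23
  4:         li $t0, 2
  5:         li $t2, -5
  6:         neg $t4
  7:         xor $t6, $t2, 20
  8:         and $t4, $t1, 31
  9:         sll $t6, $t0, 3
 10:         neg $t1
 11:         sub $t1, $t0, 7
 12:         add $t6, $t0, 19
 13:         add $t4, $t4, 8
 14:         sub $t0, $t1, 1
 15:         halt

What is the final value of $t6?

after li $t1, -8: $t1=-8
after li $t6, 12: $t6=12
after li $t4, 23: $t4=23
after li $t0, 2: $t0=2
after li $t2, -5: $t2=-5
after neg $t4: $t4=-(23)=-23
after xor $t6, $t2, 20: $t6=(-5)^20=-17
after and $t4, $t1, 31: $t4=(-8)&31=24
after sll $t6, $t0, 3: $t6=2<<3=16
after neg $t1: $t1=-(-8)=8
after sub $t1, $t0, 7: $t1=2-7=-5
after add $t6, $t0, 19: $t6=2+19=21
after add $t4, $t4, 8: $t4=24+8=32
after sub $t0, $t1, 1: $t0=(-5)-1=-6
halt.

21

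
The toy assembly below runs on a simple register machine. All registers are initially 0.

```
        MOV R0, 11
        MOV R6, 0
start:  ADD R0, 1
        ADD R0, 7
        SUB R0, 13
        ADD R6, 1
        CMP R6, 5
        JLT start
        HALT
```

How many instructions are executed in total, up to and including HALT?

MOV R0, 11 → R0=11
MOV R6, 0 → R6=0
ADD R0, 1 → R0=11+1=12
ADD R0, 7 → R0=12+7=19
SUB R0, 13 → R0=19-13=6
ADD R6, 1 → R6=0+1=1
CMP R6, 5  (cmp 1,5)
JLT start: taken
ADD R0, 1 → R0=6+1=7
ADD R0, 7 → R0=7+7=14
SUB R0, 13 → R0=14-13=1
ADD R6, 1 → R6=1+1=2
CMP R6, 5  (cmp 2,5)
JLT start: taken
ADD R0, 1 → R0=1+1=2
ADD R0, 7 → R0=2+7=9
SUB R0, 13 → R0=9-13=-4
ADD R6, 1 → R6=2+1=3
CMP R6, 5  (cmp 3,5)
JLT start: taken
ADD R0, 1 → R0=(-4)+1=-3
ADD R0, 7 → R0=(-3)+7=4
SUB R0, 13 → R0=4-13=-9
ADD R6, 1 → R6=3+1=4
CMP R6, 5  (cmp 4,5)
JLT start: taken
ADD R0, 1 → R0=(-9)+1=-8
ADD R0, 7 → R0=(-8)+7=-1
SUB R0, 13 → R0=(-1)-13=-14
ADD R6, 1 → R6=4+1=5
CMP R6, 5  (cmp 5,5)
JLT start: not taken
halt.
Total executed instructions: 33.

33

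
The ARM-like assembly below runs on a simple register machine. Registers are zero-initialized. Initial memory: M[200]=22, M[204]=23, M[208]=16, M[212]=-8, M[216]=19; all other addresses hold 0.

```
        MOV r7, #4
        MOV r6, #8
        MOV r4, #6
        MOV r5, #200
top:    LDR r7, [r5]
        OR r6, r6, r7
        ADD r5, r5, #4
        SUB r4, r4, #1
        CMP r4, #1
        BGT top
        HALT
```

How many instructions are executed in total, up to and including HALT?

MOV r7, #4 → r7=4
MOV r6, #8 → r6=8
MOV r4, #6 → r4=6
MOV r5, #200 → r5=200
LDR r7, [r5] → r7=M[200]=22
OR r6, r6, r7 → r6=8|22=30
ADD r5, r5, #4 → r5=200+4=204
SUB r4, r4, #1 → r4=6-1=5
CMP r4, #1  (cmp 5,1)
BGT top: taken
LDR r7, [r5] → r7=M[204]=23
OR r6, r6, r7 → r6=30|23=31
ADD r5, r5, #4 → r5=204+4=208
SUB r4, r4, #1 → r4=5-1=4
CMP r4, #1  (cmp 4,1)
BGT top: taken
LDR r7, [r5] → r7=M[208]=16
OR r6, r6, r7 → r6=31|16=31
ADD r5, r5, #4 → r5=208+4=212
SUB r4, r4, #1 → r4=4-1=3
CMP r4, #1  (cmp 3,1)
BGT top: taken
LDR r7, [r5] → r7=M[212]=-8
OR r6, r6, r7 → r6=31|(-8)=-1
ADD r5, r5, #4 → r5=212+4=216
SUB r4, r4, #1 → r4=3-1=2
CMP r4, #1  (cmp 2,1)
BGT top: taken
LDR r7, [r5] → r7=M[216]=19
OR r6, r6, r7 → r6=(-1)|19=-1
ADD r5, r5, #4 → r5=216+4=220
SUB r4, r4, #1 → r4=2-1=1
CMP r4, #1  (cmp 1,1)
BGT top: not taken
halt.
Total executed instructions: 35.

35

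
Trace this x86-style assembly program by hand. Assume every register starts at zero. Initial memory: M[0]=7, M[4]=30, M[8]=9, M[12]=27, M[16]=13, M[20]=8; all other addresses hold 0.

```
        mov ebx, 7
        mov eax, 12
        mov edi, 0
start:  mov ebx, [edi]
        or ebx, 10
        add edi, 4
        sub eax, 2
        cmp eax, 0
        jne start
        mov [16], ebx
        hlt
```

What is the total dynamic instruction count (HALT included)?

after mov ebx, 7: ebx=7
after mov eax, 12: eax=12
after mov edi, 0: edi=0
after mov ebx, [edi]: ebx=M[0]=7
after or ebx, 10: ebx=7|10=15
after add edi, 4: edi=0+4=4
after sub eax, 2: eax=12-2=10
cmp eax, 0  (cmp 10,0)
jne start: taken
after mov ebx, [edi]: ebx=M[4]=30
after or ebx, 10: ebx=30|10=30
after add edi, 4: edi=4+4=8
after sub eax, 2: eax=10-2=8
cmp eax, 0  (cmp 8,0)
jne start: taken
after mov ebx, [edi]: ebx=M[8]=9
after or ebx, 10: ebx=9|10=11
after add edi, 4: edi=8+4=12
after sub eax, 2: eax=8-2=6
cmp eax, 0  (cmp 6,0)
jne start: taken
after mov ebx, [edi]: ebx=M[12]=27
after or ebx, 10: ebx=27|10=27
after add edi, 4: edi=12+4=16
after sub eax, 2: eax=6-2=4
cmp eax, 0  (cmp 4,0)
jne start: taken
after mov ebx, [edi]: ebx=M[16]=13
after or ebx, 10: ebx=13|10=15
after add edi, 4: edi=16+4=20
after sub eax, 2: eax=4-2=2
cmp eax, 0  (cmp 2,0)
jne start: taken
after mov ebx, [edi]: ebx=M[20]=8
after or ebx, 10: ebx=8|10=10
after add edi, 4: edi=20+4=24
after sub eax, 2: eax=2-2=0
cmp eax, 0  (cmp 0,0)
jne start: not taken
mov [16], ebx → M[16]=10
halt.
Total executed instructions: 41.

41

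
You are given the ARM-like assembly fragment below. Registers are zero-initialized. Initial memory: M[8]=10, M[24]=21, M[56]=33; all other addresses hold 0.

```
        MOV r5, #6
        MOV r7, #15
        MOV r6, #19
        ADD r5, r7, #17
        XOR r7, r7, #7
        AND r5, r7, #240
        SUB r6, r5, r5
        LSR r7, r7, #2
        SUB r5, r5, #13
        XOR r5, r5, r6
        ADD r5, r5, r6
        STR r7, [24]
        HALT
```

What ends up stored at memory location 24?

2

MOV r5, #6 → r5=6
MOV r7, #15 → r7=15
MOV r6, #19 → r6=19
ADD r5, r7, #17 → r5=15+17=32
XOR r7, r7, #7 → r7=15^7=8
AND r5, r7, #240 → r5=8&240=0
SUB r6, r5, r5 → r6=0-0=0
LSR r7, r7, #2 → r7=8>>2=2
SUB r5, r5, #13 → r5=0-13=-13
XOR r5, r5, r6 → r5=(-13)^0=-13
ADD r5, r5, r6 → r5=(-13)+0=-13
STR r7, [24] → M[24]=2
halt.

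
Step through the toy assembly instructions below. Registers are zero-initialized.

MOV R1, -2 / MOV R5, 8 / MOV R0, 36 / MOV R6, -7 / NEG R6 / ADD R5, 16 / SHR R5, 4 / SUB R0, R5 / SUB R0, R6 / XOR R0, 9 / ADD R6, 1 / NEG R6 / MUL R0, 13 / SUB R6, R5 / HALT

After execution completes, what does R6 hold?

-9

after MOV R1, -2: R1=-2
after MOV R5, 8: R5=8
after MOV R0, 36: R0=36
after MOV R6, -7: R6=-7
after NEG R6: R6=-(-7)=7
after ADD R5, 16: R5=8+16=24
after SHR R5, 4: R5=24>>4=1
after SUB R0, R5: R0=36-1=35
after SUB R0, R6: R0=35-7=28
after XOR R0, 9: R0=28^9=21
after ADD R6, 1: R6=7+1=8
after NEG R6: R6=-(8)=-8
after MUL R0, 13: R0=21*13=273
after SUB R6, R5: R6=(-8)-1=-9
halt.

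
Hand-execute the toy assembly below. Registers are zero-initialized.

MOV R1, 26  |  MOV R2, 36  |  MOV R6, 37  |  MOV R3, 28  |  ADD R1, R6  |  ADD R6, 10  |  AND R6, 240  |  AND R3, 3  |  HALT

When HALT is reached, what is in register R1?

R1=26
R2=36
R6=37
R3=28
R1=26+37=63
R6=37+10=47
R6=47&240=32
R3=28&3=0
halt.

63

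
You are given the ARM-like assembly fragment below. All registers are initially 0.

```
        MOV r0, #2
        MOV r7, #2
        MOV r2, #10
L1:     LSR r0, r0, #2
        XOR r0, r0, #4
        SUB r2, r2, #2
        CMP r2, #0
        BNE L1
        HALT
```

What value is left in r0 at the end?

5

after MOV r0, #2: r0=2
after MOV r7, #2: r7=2
after MOV r2, #10: r2=10
after LSR r0, r0, #2: r0=2>>2=0
after XOR r0, r0, #4: r0=0^4=4
after SUB r2, r2, #2: r2=10-2=8
CMP r2, #0  (cmp 8,0)
BNE L1: taken
after LSR r0, r0, #2: r0=4>>2=1
after XOR r0, r0, #4: r0=1^4=5
after SUB r2, r2, #2: r2=8-2=6
CMP r2, #0  (cmp 6,0)
BNE L1: taken
after LSR r0, r0, #2: r0=5>>2=1
after XOR r0, r0, #4: r0=1^4=5
after SUB r2, r2, #2: r2=6-2=4
CMP r2, #0  (cmp 4,0)
BNE L1: taken
after LSR r0, r0, #2: r0=5>>2=1
after XOR r0, r0, #4: r0=1^4=5
after SUB r2, r2, #2: r2=4-2=2
CMP r2, #0  (cmp 2,0)
BNE L1: taken
after LSR r0, r0, #2: r0=5>>2=1
after XOR r0, r0, #4: r0=1^4=5
after SUB r2, r2, #2: r2=2-2=0
CMP r2, #0  (cmp 0,0)
BNE L1: not taken
halt.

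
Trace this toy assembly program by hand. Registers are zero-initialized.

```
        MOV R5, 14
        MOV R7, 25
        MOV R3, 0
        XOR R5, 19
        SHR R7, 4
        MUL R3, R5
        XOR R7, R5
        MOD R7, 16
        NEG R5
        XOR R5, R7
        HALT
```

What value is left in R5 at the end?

-17

MOV R5, 14 → R5=14
MOV R7, 25 → R7=25
MOV R3, 0 → R3=0
XOR R5, 19 → R5=14^19=29
SHR R7, 4 → R7=25>>4=1
MUL R3, R5 → R3=0*29=0
XOR R7, R5 → R7=1^29=28
MOD R7, 16 → R7=28%16=12
NEG R5 → R5=-(29)=-29
XOR R5, R7 → R5=(-29)^12=-17
halt.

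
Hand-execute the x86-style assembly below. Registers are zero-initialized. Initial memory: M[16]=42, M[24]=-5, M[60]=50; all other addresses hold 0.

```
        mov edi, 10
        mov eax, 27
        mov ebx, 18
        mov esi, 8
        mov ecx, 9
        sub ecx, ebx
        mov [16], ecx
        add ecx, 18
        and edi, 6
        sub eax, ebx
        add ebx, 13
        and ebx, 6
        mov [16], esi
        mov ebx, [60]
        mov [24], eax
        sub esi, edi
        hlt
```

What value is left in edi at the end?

edi=10
eax=27
ebx=18
esi=8
ecx=9
ecx=9-18=-9
mov [16], ecx → M[16]=-9
ecx=(-9)+18=9
edi=10&6=2
eax=27-18=9
ebx=18+13=31
ebx=31&6=6
mov [16], esi → M[16]=8
ebx=M[60]=50
mov [24], eax → M[24]=9
esi=8-2=6
halt.

2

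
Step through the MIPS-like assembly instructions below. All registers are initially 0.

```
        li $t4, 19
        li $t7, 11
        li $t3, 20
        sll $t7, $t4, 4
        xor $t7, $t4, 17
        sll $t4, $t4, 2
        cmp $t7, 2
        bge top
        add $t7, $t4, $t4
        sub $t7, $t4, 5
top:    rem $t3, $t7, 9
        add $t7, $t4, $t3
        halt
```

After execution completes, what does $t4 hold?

li $t4, 19 → $t4=19
li $t7, 11 → $t7=11
li $t3, 20 → $t3=20
sll $t7, $t4, 4 → $t7=19<<4=304
xor $t7, $t4, 17 → $t7=19^17=2
sll $t4, $t4, 2 → $t4=19<<2=76
cmp $t7, 2  (cmp 2,2)
bge top: taken
rem $t3, $t7, 9 → $t3=2%9=2
add $t7, $t4, $t3 → $t7=76+2=78
halt.

76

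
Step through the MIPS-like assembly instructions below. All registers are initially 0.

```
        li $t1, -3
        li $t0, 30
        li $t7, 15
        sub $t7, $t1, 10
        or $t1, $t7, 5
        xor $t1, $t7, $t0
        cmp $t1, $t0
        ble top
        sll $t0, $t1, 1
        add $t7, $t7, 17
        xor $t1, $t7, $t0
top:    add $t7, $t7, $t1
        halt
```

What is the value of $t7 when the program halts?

after li $t1, -3: $t1=-3
after li $t0, 30: $t0=30
after li $t7, 15: $t7=15
after sub $t7, $t1, 10: $t7=(-3)-10=-13
after or $t1, $t7, 5: $t1=(-13)|5=-9
after xor $t1, $t7, $t0: $t1=(-13)^30=-19
cmp $t1, $t0  (cmp -19,30)
ble top: taken
after add $t7, $t7, $t1: $t7=(-13)+(-19)=-32
halt.

-32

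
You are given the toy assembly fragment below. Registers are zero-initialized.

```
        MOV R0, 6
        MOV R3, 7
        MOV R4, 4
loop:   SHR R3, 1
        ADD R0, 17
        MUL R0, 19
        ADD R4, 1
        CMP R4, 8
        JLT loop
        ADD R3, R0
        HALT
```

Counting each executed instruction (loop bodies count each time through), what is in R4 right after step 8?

MOV R0, 6 → R0=6
MOV R3, 7 → R3=7
MOV R4, 4 → R4=4
SHR R3, 1 → R3=7>>1=3
ADD R0, 17 → R0=6+17=23
MUL R0, 19 → R0=23*19=437
ADD R4, 1 → R4=4+1=5
CMP R4, 8  (cmp 5,8)
After step 8: R4 = 5.

5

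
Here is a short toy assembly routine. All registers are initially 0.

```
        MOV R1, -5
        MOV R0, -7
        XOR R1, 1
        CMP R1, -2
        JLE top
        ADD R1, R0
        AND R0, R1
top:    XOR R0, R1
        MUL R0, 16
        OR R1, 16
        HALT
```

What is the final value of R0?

48

MOV R1, -5 → R1=-5
MOV R0, -7 → R0=-7
XOR R1, 1 → R1=(-5)^1=-6
CMP R1, -2  (cmp -6,-2)
JLE top: taken
XOR R0, R1 → R0=(-7)^(-6)=3
MUL R0, 16 → R0=3*16=48
OR R1, 16 → R1=(-6)|16=-6
halt.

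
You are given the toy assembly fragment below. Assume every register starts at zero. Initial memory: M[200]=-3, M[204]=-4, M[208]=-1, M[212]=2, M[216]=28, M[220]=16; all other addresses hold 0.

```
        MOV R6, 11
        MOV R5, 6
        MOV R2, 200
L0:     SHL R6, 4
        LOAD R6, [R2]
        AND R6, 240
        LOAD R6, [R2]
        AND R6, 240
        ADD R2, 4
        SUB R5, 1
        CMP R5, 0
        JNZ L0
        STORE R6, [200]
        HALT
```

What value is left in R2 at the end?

R6=11
R5=6
R2=200
R6=11<<4=176
R6=M[200]=-3
R6=(-3)&240=240
R6=M[200]=-3
R6=(-3)&240=240
R2=200+4=204
R5=6-1=5
CMP R5, 0  (cmp 5,0)
JNZ L0: taken
R6=240<<4=3840
R6=M[204]=-4
R6=(-4)&240=240
R6=M[204]=-4
R6=(-4)&240=240
R2=204+4=208
R5=5-1=4
CMP R5, 0  (cmp 4,0)
JNZ L0: taken
R6=240<<4=3840
R6=M[208]=-1
R6=(-1)&240=240
R6=M[208]=-1
R6=(-1)&240=240
R2=208+4=212
R5=4-1=3
CMP R5, 0  (cmp 3,0)
JNZ L0: taken
R6=240<<4=3840
R6=M[212]=2
R6=2&240=0
R6=M[212]=2
R6=2&240=0
R2=212+4=216
R5=3-1=2
CMP R5, 0  (cmp 2,0)
JNZ L0: taken
R6=0<<4=0
R6=M[216]=28
R6=28&240=16
R6=M[216]=28
R6=28&240=16
R2=216+4=220
R5=2-1=1
CMP R5, 0  (cmp 1,0)
JNZ L0: taken
R6=16<<4=256
R6=M[220]=16
R6=16&240=16
R6=M[220]=16
R6=16&240=16
R2=220+4=224
R5=1-1=0
CMP R5, 0  (cmp 0,0)
JNZ L0: not taken
STORE R6, [200] → M[200]=16
halt.

224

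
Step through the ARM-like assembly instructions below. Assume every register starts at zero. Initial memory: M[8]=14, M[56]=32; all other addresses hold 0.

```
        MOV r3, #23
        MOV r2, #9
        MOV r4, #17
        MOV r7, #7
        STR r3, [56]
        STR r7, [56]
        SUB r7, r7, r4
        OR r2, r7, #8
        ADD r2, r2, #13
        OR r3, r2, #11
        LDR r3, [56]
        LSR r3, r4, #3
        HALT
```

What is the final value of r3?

MOV r3, #23 → r3=23
MOV r2, #9 → r2=9
MOV r4, #17 → r4=17
MOV r7, #7 → r7=7
STR r3, [56] → M[56]=23
STR r7, [56] → M[56]=7
SUB r7, r7, r4 → r7=7-17=-10
OR r2, r7, #8 → r2=(-10)|8=-2
ADD r2, r2, #13 → r2=(-2)+13=11
OR r3, r2, #11 → r3=11|11=11
LDR r3, [56] → r3=M[56]=7
LSR r3, r4, #3 → r3=17>>3=2
halt.

2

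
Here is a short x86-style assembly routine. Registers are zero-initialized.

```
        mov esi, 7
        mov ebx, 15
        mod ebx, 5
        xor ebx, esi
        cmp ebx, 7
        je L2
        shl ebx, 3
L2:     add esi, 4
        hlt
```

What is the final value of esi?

after mov esi, 7: esi=7
after mov ebx, 15: ebx=15
after mod ebx, 5: ebx=15%5=0
after xor ebx, esi: ebx=0^7=7
cmp ebx, 7  (cmp 7,7)
je L2: taken
after add esi, 4: esi=7+4=11
halt.

11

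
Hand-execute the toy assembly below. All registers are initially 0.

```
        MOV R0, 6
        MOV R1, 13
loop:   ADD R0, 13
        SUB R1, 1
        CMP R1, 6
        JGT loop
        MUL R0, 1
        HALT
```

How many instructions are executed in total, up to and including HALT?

MOV R0, 6 → R0=6
MOV R1, 13 → R1=13
ADD R0, 13 → R0=6+13=19
SUB R1, 1 → R1=13-1=12
CMP R1, 6  (cmp 12,6)
JGT loop: taken
ADD R0, 13 → R0=19+13=32
SUB R1, 1 → R1=12-1=11
CMP R1, 6  (cmp 11,6)
JGT loop: taken
ADD R0, 13 → R0=32+13=45
SUB R1, 1 → R1=11-1=10
CMP R1, 6  (cmp 10,6)
JGT loop: taken
ADD R0, 13 → R0=45+13=58
SUB R1, 1 → R1=10-1=9
CMP R1, 6  (cmp 9,6)
JGT loop: taken
ADD R0, 13 → R0=58+13=71
SUB R1, 1 → R1=9-1=8
CMP R1, 6  (cmp 8,6)
JGT loop: taken
ADD R0, 13 → R0=71+13=84
SUB R1, 1 → R1=8-1=7
CMP R1, 6  (cmp 7,6)
JGT loop: taken
ADD R0, 13 → R0=84+13=97
SUB R1, 1 → R1=7-1=6
CMP R1, 6  (cmp 6,6)
JGT loop: not taken
MUL R0, 1 → R0=97*1=97
halt.
Total executed instructions: 32.

32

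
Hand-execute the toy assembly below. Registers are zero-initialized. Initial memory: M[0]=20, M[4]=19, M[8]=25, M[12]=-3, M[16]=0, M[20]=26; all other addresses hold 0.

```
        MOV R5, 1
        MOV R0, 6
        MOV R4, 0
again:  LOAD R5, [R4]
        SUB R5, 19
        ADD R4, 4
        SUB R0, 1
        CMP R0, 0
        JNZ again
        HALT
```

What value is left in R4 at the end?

after MOV R5, 1: R5=1
after MOV R0, 6: R0=6
after MOV R4, 0: R4=0
after LOAD R5, [R4]: R5=M[0]=20
after SUB R5, 19: R5=20-19=1
after ADD R4, 4: R4=0+4=4
after SUB R0, 1: R0=6-1=5
CMP R0, 0  (cmp 5,0)
JNZ again: taken
after LOAD R5, [R4]: R5=M[4]=19
after SUB R5, 19: R5=19-19=0
after ADD R4, 4: R4=4+4=8
after SUB R0, 1: R0=5-1=4
CMP R0, 0  (cmp 4,0)
JNZ again: taken
after LOAD R5, [R4]: R5=M[8]=25
after SUB R5, 19: R5=25-19=6
after ADD R4, 4: R4=8+4=12
after SUB R0, 1: R0=4-1=3
CMP R0, 0  (cmp 3,0)
JNZ again: taken
after LOAD R5, [R4]: R5=M[12]=-3
after SUB R5, 19: R5=(-3)-19=-22
after ADD R4, 4: R4=12+4=16
after SUB R0, 1: R0=3-1=2
CMP R0, 0  (cmp 2,0)
JNZ again: taken
after LOAD R5, [R4]: R5=M[16]=0
after SUB R5, 19: R5=0-19=-19
after ADD R4, 4: R4=16+4=20
after SUB R0, 1: R0=2-1=1
CMP R0, 0  (cmp 1,0)
JNZ again: taken
after LOAD R5, [R4]: R5=M[20]=26
after SUB R5, 19: R5=26-19=7
after ADD R4, 4: R4=20+4=24
after SUB R0, 1: R0=1-1=0
CMP R0, 0  (cmp 0,0)
JNZ again: not taken
halt.

24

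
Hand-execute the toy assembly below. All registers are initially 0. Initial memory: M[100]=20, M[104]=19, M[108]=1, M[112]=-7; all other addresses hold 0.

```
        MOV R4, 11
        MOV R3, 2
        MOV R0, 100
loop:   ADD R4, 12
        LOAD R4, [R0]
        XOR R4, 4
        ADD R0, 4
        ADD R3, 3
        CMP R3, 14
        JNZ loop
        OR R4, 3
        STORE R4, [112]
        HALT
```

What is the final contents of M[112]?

-1

MOV R4, 11 → R4=11
MOV R3, 2 → R3=2
MOV R0, 100 → R0=100
ADD R4, 12 → R4=11+12=23
LOAD R4, [R0] → R4=M[100]=20
XOR R4, 4 → R4=20^4=16
ADD R0, 4 → R0=100+4=104
ADD R3, 3 → R3=2+3=5
CMP R3, 14  (cmp 5,14)
JNZ loop: taken
ADD R4, 12 → R4=16+12=28
LOAD R4, [R0] → R4=M[104]=19
XOR R4, 4 → R4=19^4=23
ADD R0, 4 → R0=104+4=108
ADD R3, 3 → R3=5+3=8
CMP R3, 14  (cmp 8,14)
JNZ loop: taken
ADD R4, 12 → R4=23+12=35
LOAD R4, [R0] → R4=M[108]=1
XOR R4, 4 → R4=1^4=5
ADD R0, 4 → R0=108+4=112
ADD R3, 3 → R3=8+3=11
CMP R3, 14  (cmp 11,14)
JNZ loop: taken
ADD R4, 12 → R4=5+12=17
LOAD R4, [R0] → R4=M[112]=-7
XOR R4, 4 → R4=(-7)^4=-3
ADD R0, 4 → R0=112+4=116
ADD R3, 3 → R3=11+3=14
CMP R3, 14  (cmp 14,14)
JNZ loop: not taken
OR R4, 3 → R4=(-3)|3=-1
STORE R4, [112] → M[112]=-1
halt.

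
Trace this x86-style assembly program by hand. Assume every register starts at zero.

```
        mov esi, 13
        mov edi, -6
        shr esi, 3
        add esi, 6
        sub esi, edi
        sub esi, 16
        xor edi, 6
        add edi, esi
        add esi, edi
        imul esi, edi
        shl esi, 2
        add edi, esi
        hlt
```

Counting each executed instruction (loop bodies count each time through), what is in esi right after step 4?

7

after mov esi, 13: esi=13
after mov edi, -6: edi=-6
after shr esi, 3: esi=13>>3=1
after add esi, 6: esi=1+6=7
After step 4: esi = 7.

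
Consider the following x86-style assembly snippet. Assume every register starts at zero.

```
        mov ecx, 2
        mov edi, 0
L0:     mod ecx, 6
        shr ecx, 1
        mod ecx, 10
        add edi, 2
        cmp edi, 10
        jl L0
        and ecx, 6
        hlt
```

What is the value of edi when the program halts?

after mov ecx, 2: ecx=2
after mov edi, 0: edi=0
after mod ecx, 6: ecx=2%6=2
after shr ecx, 1: ecx=2>>1=1
after mod ecx, 10: ecx=1%10=1
after add edi, 2: edi=0+2=2
cmp edi, 10  (cmp 2,10)
jl L0: taken
after mod ecx, 6: ecx=1%6=1
after shr ecx, 1: ecx=1>>1=0
after mod ecx, 10: ecx=0%10=0
after add edi, 2: edi=2+2=4
cmp edi, 10  (cmp 4,10)
jl L0: taken
after mod ecx, 6: ecx=0%6=0
after shr ecx, 1: ecx=0>>1=0
after mod ecx, 10: ecx=0%10=0
after add edi, 2: edi=4+2=6
cmp edi, 10  (cmp 6,10)
jl L0: taken
after mod ecx, 6: ecx=0%6=0
after shr ecx, 1: ecx=0>>1=0
after mod ecx, 10: ecx=0%10=0
after add edi, 2: edi=6+2=8
cmp edi, 10  (cmp 8,10)
jl L0: taken
after mod ecx, 6: ecx=0%6=0
after shr ecx, 1: ecx=0>>1=0
after mod ecx, 10: ecx=0%10=0
after add edi, 2: edi=8+2=10
cmp edi, 10  (cmp 10,10)
jl L0: not taken
after and ecx, 6: ecx=0&6=0
halt.

10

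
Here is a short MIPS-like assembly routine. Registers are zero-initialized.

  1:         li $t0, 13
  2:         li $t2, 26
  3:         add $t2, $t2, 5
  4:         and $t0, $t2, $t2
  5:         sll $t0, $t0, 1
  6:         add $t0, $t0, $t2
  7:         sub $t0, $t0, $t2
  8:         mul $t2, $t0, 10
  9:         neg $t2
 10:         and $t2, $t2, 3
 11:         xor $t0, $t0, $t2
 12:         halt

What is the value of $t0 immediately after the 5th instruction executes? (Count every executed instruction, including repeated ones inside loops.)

$t0=13
$t2=26
$t2=26+5=31
$t0=31&31=31
$t0=31<<1=62
After step 5: $t0 = 62.

62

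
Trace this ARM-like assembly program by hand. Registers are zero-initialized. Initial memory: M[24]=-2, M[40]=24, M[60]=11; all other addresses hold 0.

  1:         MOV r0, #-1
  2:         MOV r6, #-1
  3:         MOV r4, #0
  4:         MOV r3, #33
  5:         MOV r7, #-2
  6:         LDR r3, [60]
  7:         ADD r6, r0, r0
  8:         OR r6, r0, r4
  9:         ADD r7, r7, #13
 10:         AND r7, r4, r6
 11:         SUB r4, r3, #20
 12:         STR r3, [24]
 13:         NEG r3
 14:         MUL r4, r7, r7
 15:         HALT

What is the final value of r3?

after MOV r0, #-1: r0=-1
after MOV r6, #-1: r6=-1
after MOV r4, #0: r4=0
after MOV r3, #33: r3=33
after MOV r7, #-2: r7=-2
after LDR r3, [60]: r3=M[60]=11
after ADD r6, r0, r0: r6=(-1)+(-1)=-2
after OR r6, r0, r4: r6=(-1)|0=-1
after ADD r7, r7, #13: r7=(-2)+13=11
after AND r7, r4, r6: r7=0&(-1)=0
after SUB r4, r3, #20: r4=11-20=-9
STR r3, [24] → M[24]=11
after NEG r3: r3=-(11)=-11
after MUL r4, r7, r7: r4=0*0=0
halt.

-11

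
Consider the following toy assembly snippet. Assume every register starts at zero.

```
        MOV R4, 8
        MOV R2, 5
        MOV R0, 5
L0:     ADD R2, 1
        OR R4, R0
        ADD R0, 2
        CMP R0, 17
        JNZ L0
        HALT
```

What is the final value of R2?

11

MOV R4, 8 → R4=8
MOV R2, 5 → R2=5
MOV R0, 5 → R0=5
ADD R2, 1 → R2=5+1=6
OR R4, R0 → R4=8|5=13
ADD R0, 2 → R0=5+2=7
CMP R0, 17  (cmp 7,17)
JNZ L0: taken
ADD R2, 1 → R2=6+1=7
OR R4, R0 → R4=13|7=15
ADD R0, 2 → R0=7+2=9
CMP R0, 17  (cmp 9,17)
JNZ L0: taken
ADD R2, 1 → R2=7+1=8
OR R4, R0 → R4=15|9=15
ADD R0, 2 → R0=9+2=11
CMP R0, 17  (cmp 11,17)
JNZ L0: taken
ADD R2, 1 → R2=8+1=9
OR R4, R0 → R4=15|11=15
ADD R0, 2 → R0=11+2=13
CMP R0, 17  (cmp 13,17)
JNZ L0: taken
ADD R2, 1 → R2=9+1=10
OR R4, R0 → R4=15|13=15
ADD R0, 2 → R0=13+2=15
CMP R0, 17  (cmp 15,17)
JNZ L0: taken
ADD R2, 1 → R2=10+1=11
OR R4, R0 → R4=15|15=15
ADD R0, 2 → R0=15+2=17
CMP R0, 17  (cmp 17,17)
JNZ L0: not taken
halt.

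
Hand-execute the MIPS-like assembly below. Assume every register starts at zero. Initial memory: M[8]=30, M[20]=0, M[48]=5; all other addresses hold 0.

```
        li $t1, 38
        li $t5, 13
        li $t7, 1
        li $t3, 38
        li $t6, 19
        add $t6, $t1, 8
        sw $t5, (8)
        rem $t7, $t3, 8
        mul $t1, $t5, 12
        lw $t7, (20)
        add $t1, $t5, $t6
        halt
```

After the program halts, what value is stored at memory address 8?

$t1=38
$t5=13
$t7=1
$t3=38
$t6=19
$t6=38+8=46
sw $t5, (8) → M[8]=13
$t7=38%8=6
$t1=13*12=156
$t7=M[20]=0
$t1=13+46=59
halt.

13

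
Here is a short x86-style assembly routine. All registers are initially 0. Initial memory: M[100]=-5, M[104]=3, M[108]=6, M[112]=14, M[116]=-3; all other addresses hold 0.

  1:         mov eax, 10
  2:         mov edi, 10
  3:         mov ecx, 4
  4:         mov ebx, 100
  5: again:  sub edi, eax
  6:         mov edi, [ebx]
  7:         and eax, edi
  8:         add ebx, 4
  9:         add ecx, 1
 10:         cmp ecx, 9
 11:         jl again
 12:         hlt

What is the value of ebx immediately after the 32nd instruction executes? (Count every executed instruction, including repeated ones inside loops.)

116

mov eax, 10 → eax=10
mov edi, 10 → edi=10
mov ecx, 4 → ecx=4
mov ebx, 100 → ebx=100
sub edi, eax → edi=10-10=0
mov edi, [ebx] → edi=M[100]=-5
and eax, edi → eax=10&(-5)=10
add ebx, 4 → ebx=100+4=104
add ecx, 1 → ecx=4+1=5
cmp ecx, 9  (cmp 5,9)
jl again: taken
sub edi, eax → edi=(-5)-10=-15
mov edi, [ebx] → edi=M[104]=3
and eax, edi → eax=10&3=2
add ebx, 4 → ebx=104+4=108
add ecx, 1 → ecx=5+1=6
cmp ecx, 9  (cmp 6,9)
jl again: taken
sub edi, eax → edi=3-2=1
mov edi, [ebx] → edi=M[108]=6
and eax, edi → eax=2&6=2
add ebx, 4 → ebx=108+4=112
add ecx, 1 → ecx=6+1=7
cmp ecx, 9  (cmp 7,9)
jl again: taken
sub edi, eax → edi=6-2=4
mov edi, [ebx] → edi=M[112]=14
and eax, edi → eax=2&14=2
add ebx, 4 → ebx=112+4=116
add ecx, 1 → ecx=7+1=8
cmp ecx, 9  (cmp 8,9)
jl again: taken
After step 32: ebx = 116.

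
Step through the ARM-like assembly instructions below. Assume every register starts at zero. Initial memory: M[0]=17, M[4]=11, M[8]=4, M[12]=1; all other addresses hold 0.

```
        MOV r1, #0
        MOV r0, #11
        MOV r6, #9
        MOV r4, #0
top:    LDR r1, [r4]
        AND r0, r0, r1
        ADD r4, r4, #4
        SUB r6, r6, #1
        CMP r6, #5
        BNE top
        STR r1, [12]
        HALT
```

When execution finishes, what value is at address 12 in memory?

after MOV r1, #0: r1=0
after MOV r0, #11: r0=11
after MOV r6, #9: r6=9
after MOV r4, #0: r4=0
after LDR r1, [r4]: r1=M[0]=17
after AND r0, r0, r1: r0=11&17=1
after ADD r4, r4, #4: r4=0+4=4
after SUB r6, r6, #1: r6=9-1=8
CMP r6, #5  (cmp 8,5)
BNE top: taken
after LDR r1, [r4]: r1=M[4]=11
after AND r0, r0, r1: r0=1&11=1
after ADD r4, r4, #4: r4=4+4=8
after SUB r6, r6, #1: r6=8-1=7
CMP r6, #5  (cmp 7,5)
BNE top: taken
after LDR r1, [r4]: r1=M[8]=4
after AND r0, r0, r1: r0=1&4=0
after ADD r4, r4, #4: r4=8+4=12
after SUB r6, r6, #1: r6=7-1=6
CMP r6, #5  (cmp 6,5)
BNE top: taken
after LDR r1, [r4]: r1=M[12]=1
after AND r0, r0, r1: r0=0&1=0
after ADD r4, r4, #4: r4=12+4=16
after SUB r6, r6, #1: r6=6-1=5
CMP r6, #5  (cmp 5,5)
BNE top: not taken
STR r1, [12] → M[12]=1
halt.

1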